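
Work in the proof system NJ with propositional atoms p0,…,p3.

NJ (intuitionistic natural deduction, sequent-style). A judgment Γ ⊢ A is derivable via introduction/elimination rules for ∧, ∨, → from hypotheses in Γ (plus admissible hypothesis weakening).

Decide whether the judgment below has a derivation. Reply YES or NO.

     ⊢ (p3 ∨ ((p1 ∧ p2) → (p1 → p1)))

Derivation trace:
[∨I₂]  ⊢ (p3 ∨ ((p1 ∧ p2) → (p1 → p1)))
  [→I]  ⊢ ((p1 ∧ p2) → (p1 → p1))
    [→I] (p1 ∧ p2) ⊢ (p1 → p1)
      [Wk] p1, (p1 ∧ p2) ⊢ p1
        [Ax] p1 ⊢ p1

Result: YES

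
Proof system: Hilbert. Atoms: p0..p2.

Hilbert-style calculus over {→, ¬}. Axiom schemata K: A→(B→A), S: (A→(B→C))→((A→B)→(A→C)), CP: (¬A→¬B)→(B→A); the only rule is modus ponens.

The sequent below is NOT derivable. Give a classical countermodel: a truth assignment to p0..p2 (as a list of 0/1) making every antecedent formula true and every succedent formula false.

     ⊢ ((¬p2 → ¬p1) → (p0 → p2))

Truth-table refutation:
  v=000: Γ:[] Δ:[((¬p2 → ¬p1) → (p0 → p2))=T] refutes=False
  v=001: Γ:[] Δ:[((¬p2 → ¬p1) → (p0 → p2))=T] refutes=False
  v=010: Γ:[] Δ:[((¬p2 → ¬p1) → (p0 → p2))=T] refutes=False
  v=011: Γ:[] Δ:[((¬p2 → ¬p1) → (p0 → p2))=T] refutes=False
  v=100: Γ:[] Δ:[((¬p2 → ¬p1) → (p0 → p2))=F] refutes=True  ← countermodel

Result: [1, 0, 0]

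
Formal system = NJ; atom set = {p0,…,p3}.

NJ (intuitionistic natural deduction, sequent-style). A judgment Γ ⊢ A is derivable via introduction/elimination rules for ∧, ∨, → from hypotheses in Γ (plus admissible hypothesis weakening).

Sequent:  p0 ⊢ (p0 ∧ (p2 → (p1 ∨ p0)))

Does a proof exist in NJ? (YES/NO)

Derivation (root first):
[∧I] p0 ⊢ (p0 ∧ (p2 → (p1 ∨ p0)))
  [Ax] p0 ⊢ p0
  [→I] p0 ⊢ (p2 → (p1 ∨ p0))
    [Wk] p0, p2 ⊢ (p1 ∨ p0)
      [∨I₂] p0 ⊢ (p1 ∨ p0)
        [Ax] p0 ⊢ p0

Result: YES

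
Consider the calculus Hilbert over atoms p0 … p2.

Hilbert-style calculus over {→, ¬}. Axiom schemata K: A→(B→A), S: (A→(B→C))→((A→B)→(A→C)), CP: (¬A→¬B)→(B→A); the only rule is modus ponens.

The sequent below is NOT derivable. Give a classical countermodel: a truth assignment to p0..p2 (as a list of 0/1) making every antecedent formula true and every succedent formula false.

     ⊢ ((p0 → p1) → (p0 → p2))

Truth-table refutation:
  v=000: Γ:[] Δ:[((p0 → p1) → (p0 → p2))=T] refutes=False
  v=001: Γ:[] Δ:[((p0 → p1) → (p0 → p2))=T] refutes=False
  v=010: Γ:[] Δ:[((p0 → p1) → (p0 → p2))=T] refutes=False
  v=011: Γ:[] Δ:[((p0 → p1) → (p0 → p2))=T] refutes=False
  v=100: Γ:[] Δ:[((p0 → p1) → (p0 → p2))=T] refutes=False
  v=101: Γ:[] Δ:[((p0 → p1) → (p0 → p2))=T] refutes=False
  v=110: Γ:[] Δ:[((p0 → p1) → (p0 → p2))=F] refutes=True  ← countermodel

Result: [1, 1, 0]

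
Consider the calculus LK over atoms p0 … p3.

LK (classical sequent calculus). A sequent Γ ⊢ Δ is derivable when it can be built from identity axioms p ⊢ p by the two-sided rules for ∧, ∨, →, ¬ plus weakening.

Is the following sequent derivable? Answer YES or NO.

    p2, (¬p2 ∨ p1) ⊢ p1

Proof tree:
[∨L] p2, (¬p2 ∨ p1) ⊢ p1
  [¬L] p2, ¬p2 ⊢ 
    [Ax] p2 ⊢ p2
  [Ax] p1 ⊢ p1

Result: YES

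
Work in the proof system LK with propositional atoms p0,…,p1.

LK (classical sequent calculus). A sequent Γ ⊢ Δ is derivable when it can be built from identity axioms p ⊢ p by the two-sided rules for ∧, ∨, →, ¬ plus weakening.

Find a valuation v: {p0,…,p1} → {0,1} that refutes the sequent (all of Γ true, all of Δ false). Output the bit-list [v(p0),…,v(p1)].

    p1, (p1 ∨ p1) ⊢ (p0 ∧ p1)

Search for a countermodel by truth-table:
  v=00: Γ:[p1=F, (p1 ∨ p1)=F] Δ:[(p0 ∧ p1)=F] refutes=False
  v=01: Γ:[p1=T, (p1 ∨ p1)=T] Δ:[(p0 ∧ p1)=F] refutes=True  ← countermodel

Result: [0, 1]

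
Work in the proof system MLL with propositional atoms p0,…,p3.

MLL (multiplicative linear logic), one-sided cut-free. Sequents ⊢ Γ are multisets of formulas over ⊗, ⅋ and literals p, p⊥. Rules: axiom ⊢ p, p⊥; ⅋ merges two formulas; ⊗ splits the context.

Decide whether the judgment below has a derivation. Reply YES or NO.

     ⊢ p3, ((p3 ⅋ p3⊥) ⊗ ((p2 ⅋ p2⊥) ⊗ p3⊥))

Derivation (root first):
[⊗]  ⊢ p3, ((p3 ⅋ p3⊥) ⊗ ((p2 ⅋ p2⊥) ⊗ p3⊥))
  [⅋]  ⊢ (p3 ⅋ p3⊥)
    [Ax]  ⊢ p3, p3⊥
  [⊗]  ⊢ p3, ((p2 ⅋ p2⊥) ⊗ p3⊥)
    [⅋]  ⊢ (p2 ⅋ p2⊥)
      [Ax]  ⊢ p2, p2⊥
    [Ax]  ⊢ p3, p3⊥

Result: YES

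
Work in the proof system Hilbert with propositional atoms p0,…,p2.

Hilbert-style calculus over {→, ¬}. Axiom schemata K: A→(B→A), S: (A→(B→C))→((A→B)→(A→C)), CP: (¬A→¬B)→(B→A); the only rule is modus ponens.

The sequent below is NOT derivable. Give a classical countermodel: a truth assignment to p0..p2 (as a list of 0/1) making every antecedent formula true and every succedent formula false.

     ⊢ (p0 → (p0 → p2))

Truth-table refutation:
  v=000: Γ:[] Δ:[(p0 → (p0 → p2))=T] refutes=False
  v=001: Γ:[] Δ:[(p0 → (p0 → p2))=T] refutes=False
  v=010: Γ:[] Δ:[(p0 → (p0 → p2))=T] refutes=False
  v=011: Γ:[] Δ:[(p0 → (p0 → p2))=T] refutes=False
  v=100: Γ:[] Δ:[(p0 → (p0 → p2))=F] refutes=True  ← countermodel

Result: [1, 0, 0]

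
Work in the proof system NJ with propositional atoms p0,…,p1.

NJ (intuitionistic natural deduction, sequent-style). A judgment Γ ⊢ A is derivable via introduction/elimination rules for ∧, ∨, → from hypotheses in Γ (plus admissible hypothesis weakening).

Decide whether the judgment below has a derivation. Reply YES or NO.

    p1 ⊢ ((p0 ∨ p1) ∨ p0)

Derivation (root first):
[∨I₁] p1 ⊢ ((p0 ∨ p1) ∨ p0)
  [∨I₂] p1 ⊢ (p0 ∨ p1)
    [Ax] p1 ⊢ p1

Result: YES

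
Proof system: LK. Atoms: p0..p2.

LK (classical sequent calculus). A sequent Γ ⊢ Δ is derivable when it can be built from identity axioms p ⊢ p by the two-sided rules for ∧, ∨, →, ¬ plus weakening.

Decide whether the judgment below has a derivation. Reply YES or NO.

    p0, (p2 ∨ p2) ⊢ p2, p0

Proof tree:
[∨L] p0, (p2 ∨ p2) ⊢ p2, p0
  [WL] p0, p2 ⊢ p0
    [Ax] p0 ⊢ p0
  [Ax] p2 ⊢ p2

Result: YES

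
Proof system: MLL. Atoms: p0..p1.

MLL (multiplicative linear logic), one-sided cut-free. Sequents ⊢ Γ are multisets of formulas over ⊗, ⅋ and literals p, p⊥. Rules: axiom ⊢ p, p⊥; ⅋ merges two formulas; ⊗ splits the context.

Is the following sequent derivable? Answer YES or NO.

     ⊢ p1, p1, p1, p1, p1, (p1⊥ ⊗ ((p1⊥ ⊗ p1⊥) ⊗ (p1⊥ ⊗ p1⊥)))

Derivation trace:
[⊗]  ⊢ p1, p1, p1, p1, p1, (p1⊥ ⊗ ((p1⊥ ⊗ p1⊥) ⊗ (p1⊥ ⊗ p1⊥)))
  [Ax]  ⊢ p1, p1⊥
  [⊗]  ⊢ p1, p1, p1, p1, ((p1⊥ ⊗ p1⊥) ⊗ (p1⊥ ⊗ p1⊥))
    [⊗]  ⊢ p1, p1, (p1⊥ ⊗ p1⊥)
      [Ax]  ⊢ p1, p1⊥
      [Ax]  ⊢ p1, p1⊥
    [⊗]  ⊢ p1, p1, (p1⊥ ⊗ p1⊥)
      [Ax]  ⊢ p1, p1⊥
      [Ax]  ⊢ p1, p1⊥

Result: YES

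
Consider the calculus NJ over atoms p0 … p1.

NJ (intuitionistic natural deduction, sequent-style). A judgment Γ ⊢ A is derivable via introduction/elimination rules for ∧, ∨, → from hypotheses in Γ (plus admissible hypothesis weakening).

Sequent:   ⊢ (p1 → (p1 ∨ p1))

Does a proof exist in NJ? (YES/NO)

Derivation (root first):
[→I]  ⊢ (p1 → (p1 ∨ p1))
  [∨I₂] p1 ⊢ (p1 ∨ p1)
    [Ax] p1 ⊢ p1

Result: YES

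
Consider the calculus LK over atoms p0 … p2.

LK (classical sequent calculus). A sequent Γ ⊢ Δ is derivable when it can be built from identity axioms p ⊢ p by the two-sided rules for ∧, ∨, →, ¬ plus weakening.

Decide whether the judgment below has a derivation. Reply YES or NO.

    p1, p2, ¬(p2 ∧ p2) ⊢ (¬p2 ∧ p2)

Derivation trace:
[¬L] p1, p2, ¬(p2 ∧ p2) ⊢ (¬p2 ∧ p2)
  [∧R] p1, p2 ⊢ (p2 ∧ p2), (¬p2 ∧ p2)
    [¬R]  ⊢ (p2 ∧ p2), ¬p2
      [∧R] p2 ⊢ (p2 ∧ p2)
        [Ax] p2 ⊢ p2
        [Ax] p2 ⊢ p2
    [WL] p2, p1 ⊢ p2
      [Ax] p2 ⊢ p2

Result: YES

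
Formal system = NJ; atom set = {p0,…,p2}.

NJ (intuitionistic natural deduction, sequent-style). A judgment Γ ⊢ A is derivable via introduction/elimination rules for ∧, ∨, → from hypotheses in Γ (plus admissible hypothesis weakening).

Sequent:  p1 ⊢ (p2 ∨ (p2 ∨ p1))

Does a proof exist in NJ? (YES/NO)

Derivation (root first):
[∨I₂] p1 ⊢ (p2 ∨ (p2 ∨ p1))
  [∨I₂] p1 ⊢ (p2 ∨ p1)
    [Ax] p1 ⊢ p1

Result: YES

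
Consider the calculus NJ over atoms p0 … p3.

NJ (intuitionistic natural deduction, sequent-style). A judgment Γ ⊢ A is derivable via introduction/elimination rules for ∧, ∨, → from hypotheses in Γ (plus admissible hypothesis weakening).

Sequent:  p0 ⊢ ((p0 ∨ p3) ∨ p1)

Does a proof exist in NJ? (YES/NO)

Derivation (root first):
[∨I₁] p0 ⊢ ((p0 ∨ p3) ∨ p1)
  [∨I₁] p0 ⊢ (p0 ∨ p3)
    [Ax] p0 ⊢ p0

Result: YES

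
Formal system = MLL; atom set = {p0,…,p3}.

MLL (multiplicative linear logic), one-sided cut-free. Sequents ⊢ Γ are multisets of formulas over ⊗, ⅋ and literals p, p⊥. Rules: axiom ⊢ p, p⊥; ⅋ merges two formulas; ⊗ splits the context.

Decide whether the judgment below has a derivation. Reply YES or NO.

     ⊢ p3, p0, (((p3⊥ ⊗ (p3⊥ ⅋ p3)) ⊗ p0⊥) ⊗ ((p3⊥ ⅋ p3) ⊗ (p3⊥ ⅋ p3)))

Derivation trace:
[⊗]  ⊢ p3, p0, (((p3⊥ ⊗ (p3⊥ ⅋ p3)) ⊗ p0⊥) ⊗ ((p3⊥ ⅋ p3) ⊗ (p3⊥ ⅋ p3)))
  [⊗]  ⊢ p3, p0, ((p3⊥ ⊗ (p3⊥ ⅋ p3)) ⊗ p0⊥)
    [⊗]  ⊢ p3, (p3⊥ ⊗ (p3⊥ ⅋ p3))
      [Ax]  ⊢ p3, p3⊥
      [⅋]  ⊢ (p3⊥ ⅋ p3)
        [Ax]  ⊢ p3, p3⊥
    [Ax]  ⊢ p0, p0⊥
  [⊗]  ⊢ ((p3⊥ ⅋ p3) ⊗ (p3⊥ ⅋ p3))
    [⅋]  ⊢ (p3⊥ ⅋ p3)
      [Ax]  ⊢ p3, p3⊥
    [⅋]  ⊢ (p3⊥ ⅋ p3)
      [Ax]  ⊢ p3, p3⊥

Result: YES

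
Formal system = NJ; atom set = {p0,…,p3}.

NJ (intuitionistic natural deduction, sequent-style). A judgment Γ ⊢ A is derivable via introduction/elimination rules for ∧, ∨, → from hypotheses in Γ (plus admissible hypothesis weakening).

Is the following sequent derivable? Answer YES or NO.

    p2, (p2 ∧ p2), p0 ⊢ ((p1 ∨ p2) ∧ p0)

Proof tree:
[∧I] p2, (p2 ∧ p2), p0 ⊢ ((p1 ∨ p2) ∧ p0)
  [∨I₂] p2 ⊢ (p1 ∨ p2)
    [Ax] p2 ⊢ p2
  [Wk] p0, (p2 ∧ p2) ⊢ p0
    [Ax] p0 ⊢ p0

Result: YES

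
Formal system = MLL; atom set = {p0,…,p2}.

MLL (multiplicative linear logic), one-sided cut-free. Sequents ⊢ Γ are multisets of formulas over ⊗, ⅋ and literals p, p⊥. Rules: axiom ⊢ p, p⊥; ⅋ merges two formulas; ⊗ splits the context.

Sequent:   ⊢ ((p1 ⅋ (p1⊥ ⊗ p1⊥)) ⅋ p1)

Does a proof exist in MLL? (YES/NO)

Proof tree:
[⅋]  ⊢ ((p1 ⅋ (p1⊥ ⊗ p1⊥)) ⅋ p1)
  [⅋]  ⊢ p1, (p1 ⅋ (p1⊥ ⊗ p1⊥))
    [⊗]  ⊢ p1, p1, (p1⊥ ⊗ p1⊥)
      [Ax]  ⊢ p1, p1⊥
      [Ax]  ⊢ p1, p1⊥

Result: YES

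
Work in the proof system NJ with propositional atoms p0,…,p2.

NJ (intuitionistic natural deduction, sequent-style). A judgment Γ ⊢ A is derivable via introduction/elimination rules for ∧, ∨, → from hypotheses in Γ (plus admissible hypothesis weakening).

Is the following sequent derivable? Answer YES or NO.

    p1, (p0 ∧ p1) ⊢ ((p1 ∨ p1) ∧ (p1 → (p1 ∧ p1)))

Derivation trace:
[∧I] p1, (p0 ∧ p1) ⊢ ((p1 ∨ p1) ∧ (p1 → (p1 ∧ p1)))
  [∨I₁] p1 ⊢ (p1 ∨ p1)
    [Ax] p1 ⊢ p1
  [→I] (p0 ∧ p1) ⊢ (p1 → (p1 ∧ p1))
    [∧I] p1, (p0 ∧ p1) ⊢ (p1 ∧ p1)
      [Wk] p1, (p0 ∧ p1) ⊢ p1
        [Ax] p1 ⊢ p1
      [Ax] p1 ⊢ p1

Result: YES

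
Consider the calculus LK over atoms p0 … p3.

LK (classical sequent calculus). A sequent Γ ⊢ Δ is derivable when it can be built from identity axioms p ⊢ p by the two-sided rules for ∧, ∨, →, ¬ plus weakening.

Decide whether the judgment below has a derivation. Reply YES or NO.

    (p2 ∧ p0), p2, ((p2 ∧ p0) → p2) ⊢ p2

Derivation trace:
[→L] (p2 ∧ p0), p2, ((p2 ∧ p0) → p2) ⊢ p2
  [WL] (p2 ∧ p0), p2 ⊢ (p2 ∧ p0)
    [∧L] (p2 ∧ p0) ⊢ (p2 ∧ p0)
      [∧R] p2, p0 ⊢ (p2 ∧ p0)
        [Ax] p2 ⊢ p2
        [Ax] p0 ⊢ p0
  [Ax] p2 ⊢ p2

Result: YES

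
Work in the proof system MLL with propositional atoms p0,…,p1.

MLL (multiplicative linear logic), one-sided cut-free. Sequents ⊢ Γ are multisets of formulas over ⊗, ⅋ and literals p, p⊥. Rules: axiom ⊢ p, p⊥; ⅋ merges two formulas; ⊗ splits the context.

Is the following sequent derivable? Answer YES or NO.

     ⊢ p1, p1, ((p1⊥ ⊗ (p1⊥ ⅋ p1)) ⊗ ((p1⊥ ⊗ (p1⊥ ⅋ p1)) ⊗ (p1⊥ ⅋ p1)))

Derivation (root first):
[⊗]  ⊢ p1, p1, ((p1⊥ ⊗ (p1⊥ ⅋ p1)) ⊗ ((p1⊥ ⊗ (p1⊥ ⅋ p1)) ⊗ (p1⊥ ⅋ p1)))
  [⊗]  ⊢ p1, (p1⊥ ⊗ (p1⊥ ⅋ p1))
    [Ax]  ⊢ p1, p1⊥
    [⅋]  ⊢ (p1⊥ ⅋ p1)
      [Ax]  ⊢ p1, p1⊥
  [⊗]  ⊢ p1, ((p1⊥ ⊗ (p1⊥ ⅋ p1)) ⊗ (p1⊥ ⅋ p1))
    [⊗]  ⊢ p1, (p1⊥ ⊗ (p1⊥ ⅋ p1))
      [Ax]  ⊢ p1, p1⊥
      [⅋]  ⊢ (p1⊥ ⅋ p1)
        [Ax]  ⊢ p1, p1⊥
    [⅋]  ⊢ (p1⊥ ⅋ p1)
      [Ax]  ⊢ p1, p1⊥

Result: YES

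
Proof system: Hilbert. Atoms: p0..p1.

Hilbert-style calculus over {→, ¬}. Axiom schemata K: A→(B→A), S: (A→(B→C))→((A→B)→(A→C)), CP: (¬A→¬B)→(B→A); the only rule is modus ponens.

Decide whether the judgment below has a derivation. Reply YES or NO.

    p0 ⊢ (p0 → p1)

Search for a countermodel by truth-table:
  v=00: Γ:[p0=F] Δ:[(p0 → p1)=T] refutes=False
  v=01: Γ:[p0=F] Δ:[(p0 → p1)=T] refutes=False
  v=10: Γ:[p0=T] Δ:[(p0 → p1)=F] refutes=True  ← countermodel

Result: NO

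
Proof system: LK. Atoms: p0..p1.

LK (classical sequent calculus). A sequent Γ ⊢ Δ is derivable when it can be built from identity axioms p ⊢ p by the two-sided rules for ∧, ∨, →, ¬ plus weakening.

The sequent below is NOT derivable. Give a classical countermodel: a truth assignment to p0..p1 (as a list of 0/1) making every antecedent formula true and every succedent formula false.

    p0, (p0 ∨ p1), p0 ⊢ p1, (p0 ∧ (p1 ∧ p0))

Truth-table refutation:
  v=00: Γ:[p0=F, (p0 ∨ p1)=F, p0=F] Δ:[p1=F, (p0 ∧ (p1 ∧ p0))=F] refutes=False
  v=01: Γ:[p0=F, (p0 ∨ p1)=T, p0=F] Δ:[p1=T, (p0 ∧ (p1 ∧ p0))=F] refutes=False
  v=10: Γ:[p0=T, (p0 ∨ p1)=T, p0=T] Δ:[p1=F, (p0 ∧ (p1 ∧ p0))=F] refutes=True  ← countermodel

Result: [1, 0]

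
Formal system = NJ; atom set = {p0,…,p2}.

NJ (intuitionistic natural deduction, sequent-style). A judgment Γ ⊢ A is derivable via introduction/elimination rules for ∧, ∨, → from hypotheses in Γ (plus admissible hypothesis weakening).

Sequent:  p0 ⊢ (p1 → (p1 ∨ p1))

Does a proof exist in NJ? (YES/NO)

Proof tree:
[Wk] p0 ⊢ (p1 → (p1 ∨ p1))
  [→I]  ⊢ (p1 → (p1 ∨ p1))
    [∨I₂] p1 ⊢ (p1 ∨ p1)
      [Ax] p1 ⊢ p1

Result: YES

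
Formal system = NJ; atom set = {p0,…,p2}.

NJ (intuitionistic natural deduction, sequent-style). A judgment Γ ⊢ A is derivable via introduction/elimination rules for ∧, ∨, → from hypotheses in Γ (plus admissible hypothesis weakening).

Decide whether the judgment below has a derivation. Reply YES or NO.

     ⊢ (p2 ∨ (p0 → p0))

Derivation (root first):
[∨I₂]  ⊢ (p2 ∨ (p0 → p0))
  [→I]  ⊢ (p0 → p0)
    [Ax] p0 ⊢ p0

Result: YES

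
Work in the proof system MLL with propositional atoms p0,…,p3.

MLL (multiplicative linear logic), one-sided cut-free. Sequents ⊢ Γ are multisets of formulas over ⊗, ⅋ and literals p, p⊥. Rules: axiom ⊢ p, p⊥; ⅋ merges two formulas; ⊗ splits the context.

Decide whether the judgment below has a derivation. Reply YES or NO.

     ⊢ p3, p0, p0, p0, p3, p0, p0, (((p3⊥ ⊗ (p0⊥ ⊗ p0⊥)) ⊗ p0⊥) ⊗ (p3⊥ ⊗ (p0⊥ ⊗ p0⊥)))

Derivation (root first):
[⊗]  ⊢ p3, p0, p0, p0, p3, p0, p0, (((p3⊥ ⊗ (p0⊥ ⊗ p0⊥)) ⊗ p0⊥) ⊗ (p3⊥ ⊗ (p0⊥ ⊗ p0⊥)))
  [⊗]  ⊢ p3, p0, p0, p0, ((p3⊥ ⊗ (p0⊥ ⊗ p0⊥)) ⊗ p0⊥)
    [⊗]  ⊢ p3, p0, p0, (p3⊥ ⊗ (p0⊥ ⊗ p0⊥))
      [Ax]  ⊢ p3, p3⊥
      [⊗]  ⊢ p0, p0, (p0⊥ ⊗ p0⊥)
        [Ax]  ⊢ p0, p0⊥
        [Ax]  ⊢ p0, p0⊥
    [Ax]  ⊢ p0, p0⊥
  [⊗]  ⊢ p3, p0, p0, (p3⊥ ⊗ (p0⊥ ⊗ p0⊥))
    [Ax]  ⊢ p3, p3⊥
    [⊗]  ⊢ p0, p0, (p0⊥ ⊗ p0⊥)
      [Ax]  ⊢ p0, p0⊥
      [Ax]  ⊢ p0, p0⊥

Result: YES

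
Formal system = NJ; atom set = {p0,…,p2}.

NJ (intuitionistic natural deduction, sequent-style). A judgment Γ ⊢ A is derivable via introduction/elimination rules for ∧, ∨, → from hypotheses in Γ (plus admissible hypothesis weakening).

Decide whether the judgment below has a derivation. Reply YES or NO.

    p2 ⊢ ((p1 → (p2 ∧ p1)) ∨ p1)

Derivation trace:
[∨I₁] p2 ⊢ ((p1 → (p2 ∧ p1)) ∨ p1)
  [→I] p2 ⊢ (p1 → (p2 ∧ p1))
    [∧I] p1, p2 ⊢ (p2 ∧ p1)
      [Ax] p2 ⊢ p2
      [Ax] p1 ⊢ p1

Result: YES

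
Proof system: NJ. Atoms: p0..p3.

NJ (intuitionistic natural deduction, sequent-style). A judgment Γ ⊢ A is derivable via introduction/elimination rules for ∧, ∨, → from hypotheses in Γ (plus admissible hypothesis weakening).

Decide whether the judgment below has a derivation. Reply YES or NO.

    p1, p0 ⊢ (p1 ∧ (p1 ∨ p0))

Proof tree:
[∧I] p1, p0 ⊢ (p1 ∧ (p1 ∨ p0))
  [Ax] p1 ⊢ p1
  [∨I₂] p0 ⊢ (p1 ∨ p0)
    [Ax] p0 ⊢ p0

Result: YES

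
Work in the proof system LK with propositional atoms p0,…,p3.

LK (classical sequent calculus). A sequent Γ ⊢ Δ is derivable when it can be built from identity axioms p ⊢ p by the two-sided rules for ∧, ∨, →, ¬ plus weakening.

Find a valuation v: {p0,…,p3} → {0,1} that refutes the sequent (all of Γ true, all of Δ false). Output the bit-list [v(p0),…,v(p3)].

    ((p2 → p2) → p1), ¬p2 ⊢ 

Search for a countermodel by truth-table:
  v=0000: Γ:[((p2 → p2) → p1)=F, ¬p2=T] Δ:[] refutes=False
  v=0001: Γ:[((p2 → p2) → p1)=F, ¬p2=T] Δ:[] refutes=False
  v=0010: Γ:[((p2 → p2) → p1)=F, ¬p2=F] Δ:[] refutes=False
  v=0011: Γ:[((p2 → p2) → p1)=F, ¬p2=F] Δ:[] refutes=False
  v=0100: Γ:[((p2 → p2) → p1)=T, ¬p2=T] Δ:[] refutes=True  ← countermodel

Result: [0, 1, 0, 0]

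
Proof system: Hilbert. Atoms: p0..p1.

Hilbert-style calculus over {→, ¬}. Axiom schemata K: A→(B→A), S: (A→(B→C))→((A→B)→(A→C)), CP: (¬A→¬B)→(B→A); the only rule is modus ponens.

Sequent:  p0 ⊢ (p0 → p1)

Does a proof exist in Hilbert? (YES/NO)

Truth-table refutation:
  v=00: Γ:[p0=F] Δ:[(p0 → p1)=T] refutes=False
  v=01: Γ:[p0=F] Δ:[(p0 → p1)=T] refutes=False
  v=10: Γ:[p0=T] Δ:[(p0 → p1)=F] refutes=True  ← countermodel

Result: NO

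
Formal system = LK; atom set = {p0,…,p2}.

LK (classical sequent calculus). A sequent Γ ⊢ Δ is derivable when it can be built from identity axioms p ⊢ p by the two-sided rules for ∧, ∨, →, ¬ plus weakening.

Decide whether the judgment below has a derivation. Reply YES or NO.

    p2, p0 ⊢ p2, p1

Proof tree:
[WL] p2, p0 ⊢ p2, p1
  [WR] p2 ⊢ p2, p1
    [Ax] p2 ⊢ p2

Result: YES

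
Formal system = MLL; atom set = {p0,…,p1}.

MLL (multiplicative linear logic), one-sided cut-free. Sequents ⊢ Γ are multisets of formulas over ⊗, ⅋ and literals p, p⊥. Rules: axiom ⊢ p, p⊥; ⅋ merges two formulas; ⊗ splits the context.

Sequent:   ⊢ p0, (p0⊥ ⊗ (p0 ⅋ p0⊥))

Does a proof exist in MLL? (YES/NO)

Derivation trace:
[⊗]  ⊢ p0, (p0⊥ ⊗ (p0 ⅋ p0⊥))
  [Ax]  ⊢ p0, p0⊥
  [⅋]  ⊢ (p0 ⅋ p0⊥)
    [Ax]  ⊢ p0, p0⊥

Result: YES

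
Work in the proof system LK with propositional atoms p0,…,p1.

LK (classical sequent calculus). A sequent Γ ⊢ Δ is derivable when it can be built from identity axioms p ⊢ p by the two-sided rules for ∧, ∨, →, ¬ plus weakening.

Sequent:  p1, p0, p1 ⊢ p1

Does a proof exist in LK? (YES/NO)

Derivation trace:
[WL] p1, p0, p1 ⊢ p1
  [WL] p1, p0 ⊢ p1
    [Ax] p1 ⊢ p1

Result: YES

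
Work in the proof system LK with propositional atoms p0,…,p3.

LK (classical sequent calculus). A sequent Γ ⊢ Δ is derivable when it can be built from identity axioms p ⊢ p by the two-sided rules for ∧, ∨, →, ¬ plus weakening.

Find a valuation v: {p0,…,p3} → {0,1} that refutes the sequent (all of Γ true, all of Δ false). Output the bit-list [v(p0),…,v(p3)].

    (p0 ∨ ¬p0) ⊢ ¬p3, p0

Truth-table refutation:
  v=0000: Γ:[(p0 ∨ ¬p0)=T] Δ:[¬p3=T, p0=F] refutes=False
  v=0001: Γ:[(p0 ∨ ¬p0)=T] Δ:[¬p3=F, p0=F] refutes=True  ← countermodel

Result: [0, 0, 0, 1]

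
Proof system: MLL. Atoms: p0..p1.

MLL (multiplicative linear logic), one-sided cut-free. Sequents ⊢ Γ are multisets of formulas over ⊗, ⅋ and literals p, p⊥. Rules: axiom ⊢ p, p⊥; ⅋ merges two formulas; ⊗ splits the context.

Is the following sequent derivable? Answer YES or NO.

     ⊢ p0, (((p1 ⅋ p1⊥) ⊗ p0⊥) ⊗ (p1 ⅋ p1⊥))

Proof tree:
[⊗]  ⊢ p0, (((p1 ⅋ p1⊥) ⊗ p0⊥) ⊗ (p1 ⅋ p1⊥))
  [⊗]  ⊢ p0, ((p1 ⅋ p1⊥) ⊗ p0⊥)
    [⅋]  ⊢ (p1 ⅋ p1⊥)
      [Ax]  ⊢ p1, p1⊥
    [Ax]  ⊢ p0, p0⊥
  [⅋]  ⊢ (p1 ⅋ p1⊥)
    [Ax]  ⊢ p1, p1⊥

Result: YES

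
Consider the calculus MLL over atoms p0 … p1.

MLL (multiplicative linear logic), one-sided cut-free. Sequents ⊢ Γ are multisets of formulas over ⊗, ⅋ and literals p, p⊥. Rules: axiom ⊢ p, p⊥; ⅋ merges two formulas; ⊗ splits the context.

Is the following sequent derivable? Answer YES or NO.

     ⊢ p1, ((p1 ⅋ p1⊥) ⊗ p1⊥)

Proof tree:
[⊗]  ⊢ p1, ((p1 ⅋ p1⊥) ⊗ p1⊥)
  [⅋]  ⊢ (p1 ⅋ p1⊥)
    [Ax]  ⊢ p1, p1⊥
  [Ax]  ⊢ p1, p1⊥

Result: YES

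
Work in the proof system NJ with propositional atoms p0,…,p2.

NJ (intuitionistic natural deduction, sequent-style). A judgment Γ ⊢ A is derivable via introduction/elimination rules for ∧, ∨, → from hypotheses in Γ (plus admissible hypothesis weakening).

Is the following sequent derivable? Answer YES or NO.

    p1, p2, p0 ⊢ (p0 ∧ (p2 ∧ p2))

Proof tree:
[∧I] p1, p2, p0 ⊢ (p0 ∧ (p2 ∧ p2))
  [Wk] p0, p0 ⊢ p0
    [Ax] p0 ⊢ p0
  [∧I] p1, p2 ⊢ (p2 ∧ p2)
    [Wk] p2, p1 ⊢ p2
      [Ax] p2 ⊢ p2
    [Wk] p2, p1 ⊢ p2
      [Ax] p2 ⊢ p2

Result: YES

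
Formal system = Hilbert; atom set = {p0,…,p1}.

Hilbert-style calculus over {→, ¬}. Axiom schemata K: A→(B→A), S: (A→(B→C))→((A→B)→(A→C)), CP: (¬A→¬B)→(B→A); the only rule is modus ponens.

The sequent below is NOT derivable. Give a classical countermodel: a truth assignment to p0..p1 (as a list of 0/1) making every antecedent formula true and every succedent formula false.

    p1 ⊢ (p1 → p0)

Truth-table refutation:
  v=00: Γ:[p1=F] Δ:[(p1 → p0)=T] refutes=False
  v=01: Γ:[p1=T] Δ:[(p1 → p0)=F] refutes=True  ← countermodel

Result: [0, 1]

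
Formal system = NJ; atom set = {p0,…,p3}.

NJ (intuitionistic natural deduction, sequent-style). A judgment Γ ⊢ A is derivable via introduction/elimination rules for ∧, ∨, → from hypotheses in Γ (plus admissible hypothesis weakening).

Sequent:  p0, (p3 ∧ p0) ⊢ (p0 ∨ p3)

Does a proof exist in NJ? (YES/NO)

Derivation trace:
[∨I₁] p0, (p3 ∧ p0) ⊢ (p0 ∨ p3)
  [Wk] p0, (p3 ∧ p0) ⊢ p0
    [Ax] p0 ⊢ p0

Result: YES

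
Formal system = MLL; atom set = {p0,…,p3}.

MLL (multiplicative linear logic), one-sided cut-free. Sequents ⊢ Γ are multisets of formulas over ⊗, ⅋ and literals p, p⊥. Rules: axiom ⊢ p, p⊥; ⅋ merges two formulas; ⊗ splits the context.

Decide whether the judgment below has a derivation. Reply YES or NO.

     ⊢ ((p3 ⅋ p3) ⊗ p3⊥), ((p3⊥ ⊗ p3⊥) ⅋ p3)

Proof tree:
[⅋]  ⊢ ((p3 ⅋ p3) ⊗ p3⊥), ((p3⊥ ⊗ p3⊥) ⅋ p3)
  [⊗]  ⊢ (p3⊥ ⊗ p3⊥), p3, ((p3 ⅋ p3) ⊗ p3⊥)
    [⅋]  ⊢ (p3⊥ ⊗ p3⊥), (p3 ⅋ p3)
      [⊗]  ⊢ p3, p3, (p3⊥ ⊗ p3⊥)
        [Ax]  ⊢ p3, p3⊥
        [Ax]  ⊢ p3, p3⊥
    [Ax]  ⊢ p3, p3⊥

Result: YES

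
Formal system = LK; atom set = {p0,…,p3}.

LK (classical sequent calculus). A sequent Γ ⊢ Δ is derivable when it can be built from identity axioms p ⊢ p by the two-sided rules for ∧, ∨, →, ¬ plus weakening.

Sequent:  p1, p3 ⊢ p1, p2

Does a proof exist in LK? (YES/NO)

Derivation (root first):
[WL] p1, p3 ⊢ p1, p2
  [WR] p1 ⊢ p1, p2
    [Ax] p1 ⊢ p1

Result: YES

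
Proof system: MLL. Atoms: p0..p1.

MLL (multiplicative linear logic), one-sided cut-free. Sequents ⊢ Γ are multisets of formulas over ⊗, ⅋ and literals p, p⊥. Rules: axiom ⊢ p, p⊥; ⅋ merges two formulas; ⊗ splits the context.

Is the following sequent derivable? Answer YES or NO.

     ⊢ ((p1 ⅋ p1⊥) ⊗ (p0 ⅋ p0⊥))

Proof tree:
[⊗]  ⊢ ((p1 ⅋ p1⊥) ⊗ (p0 ⅋ p0⊥))
  [⅋]  ⊢ (p1 ⅋ p1⊥)
    [Ax]  ⊢ p1, p1⊥
  [⅋]  ⊢ (p0 ⅋ p0⊥)
    [Ax]  ⊢ p0, p0⊥

Result: YES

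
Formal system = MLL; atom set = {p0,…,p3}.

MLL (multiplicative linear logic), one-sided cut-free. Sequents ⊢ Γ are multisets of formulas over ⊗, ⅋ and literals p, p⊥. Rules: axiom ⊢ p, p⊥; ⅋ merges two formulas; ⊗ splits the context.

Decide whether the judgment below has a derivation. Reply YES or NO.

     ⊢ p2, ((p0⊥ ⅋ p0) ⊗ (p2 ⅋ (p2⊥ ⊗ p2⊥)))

Derivation (root first):
[⊗]  ⊢ p2, ((p0⊥ ⅋ p0) ⊗ (p2 ⅋ (p2⊥ ⊗ p2⊥)))
  [⅋]  ⊢ (p0⊥ ⅋ p0)
    [Ax]  ⊢ p0, p0⊥
  [⅋]  ⊢ p2, (p2 ⅋ (p2⊥ ⊗ p2⊥))
    [⊗]  ⊢ p2, p2, (p2⊥ ⊗ p2⊥)
      [Ax]  ⊢ p2, p2⊥
      [Ax]  ⊢ p2, p2⊥

Result: YES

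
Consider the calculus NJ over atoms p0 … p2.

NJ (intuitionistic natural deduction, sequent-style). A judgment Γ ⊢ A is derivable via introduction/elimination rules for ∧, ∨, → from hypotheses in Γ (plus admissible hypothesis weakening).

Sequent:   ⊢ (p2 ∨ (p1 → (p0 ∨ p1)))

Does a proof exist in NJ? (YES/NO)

Derivation trace:
[∨I₂]  ⊢ (p2 ∨ (p1 → (p0 ∨ p1)))
  [→I]  ⊢ (p1 → (p0 ∨ p1))
    [∨I₂] p1 ⊢ (p0 ∨ p1)
      [Ax] p1 ⊢ p1

Result: YES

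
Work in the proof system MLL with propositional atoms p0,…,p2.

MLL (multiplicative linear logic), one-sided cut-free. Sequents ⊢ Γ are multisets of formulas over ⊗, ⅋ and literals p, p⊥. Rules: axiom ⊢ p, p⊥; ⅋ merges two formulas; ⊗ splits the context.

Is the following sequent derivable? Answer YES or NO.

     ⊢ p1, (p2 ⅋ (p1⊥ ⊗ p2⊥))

Derivation (root first):
[⅋]  ⊢ p1, (p2 ⅋ (p1⊥ ⊗ p2⊥))
  [⊗]  ⊢ p1, p2, (p1⊥ ⊗ p2⊥)
    [Ax]  ⊢ p1, p1⊥
    [Ax]  ⊢ p2, p2⊥

Result: YES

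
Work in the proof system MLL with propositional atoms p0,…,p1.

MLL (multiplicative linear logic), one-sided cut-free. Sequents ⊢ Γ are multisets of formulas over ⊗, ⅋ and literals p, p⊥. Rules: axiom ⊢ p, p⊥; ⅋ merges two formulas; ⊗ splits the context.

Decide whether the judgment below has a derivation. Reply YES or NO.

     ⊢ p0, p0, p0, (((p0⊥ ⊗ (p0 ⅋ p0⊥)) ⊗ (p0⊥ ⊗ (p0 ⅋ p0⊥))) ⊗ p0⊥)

Proof tree:
[⊗]  ⊢ p0, p0, p0, (((p0⊥ ⊗ (p0 ⅋ p0⊥)) ⊗ (p0⊥ ⊗ (p0 ⅋ p0⊥))) ⊗ p0⊥)
  [⊗]  ⊢ p0, p0, ((p0⊥ ⊗ (p0 ⅋ p0⊥)) ⊗ (p0⊥ ⊗ (p0 ⅋ p0⊥)))
    [⊗]  ⊢ p0, (p0⊥ ⊗ (p0 ⅋ p0⊥))
      [Ax]  ⊢ p0, p0⊥
      [⅋]  ⊢ (p0 ⅋ p0⊥)
        [Ax]  ⊢ p0, p0⊥
    [⊗]  ⊢ p0, (p0⊥ ⊗ (p0 ⅋ p0⊥))
      [Ax]  ⊢ p0, p0⊥
      [⅋]  ⊢ (p0 ⅋ p0⊥)
        [Ax]  ⊢ p0, p0⊥
  [Ax]  ⊢ p0, p0⊥

Result: YES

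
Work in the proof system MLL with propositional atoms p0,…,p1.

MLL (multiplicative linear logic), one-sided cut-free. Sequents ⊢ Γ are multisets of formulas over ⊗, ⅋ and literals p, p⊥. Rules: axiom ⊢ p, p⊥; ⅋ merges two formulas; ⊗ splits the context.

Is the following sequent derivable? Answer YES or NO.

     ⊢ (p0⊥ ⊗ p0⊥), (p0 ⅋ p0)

Derivation (root first):
[⅋]  ⊢ (p0⊥ ⊗ p0⊥), (p0 ⅋ p0)
  [⊗]  ⊢ p0, p0, (p0⊥ ⊗ p0⊥)
    [Ax]  ⊢ p0, p0⊥
    [Ax]  ⊢ p0, p0⊥

Result: YES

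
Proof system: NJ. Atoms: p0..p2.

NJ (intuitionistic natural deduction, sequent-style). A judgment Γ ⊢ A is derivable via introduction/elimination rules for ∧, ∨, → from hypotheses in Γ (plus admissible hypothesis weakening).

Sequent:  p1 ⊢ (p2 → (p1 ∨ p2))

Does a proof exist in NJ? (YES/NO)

Derivation trace:
[Wk] p1 ⊢ (p2 → (p1 ∨ p2))
  [→I]  ⊢ (p2 → (p1 ∨ p2))
    [∨I₂] p2 ⊢ (p1 ∨ p2)
      [Ax] p2 ⊢ p2

Result: YES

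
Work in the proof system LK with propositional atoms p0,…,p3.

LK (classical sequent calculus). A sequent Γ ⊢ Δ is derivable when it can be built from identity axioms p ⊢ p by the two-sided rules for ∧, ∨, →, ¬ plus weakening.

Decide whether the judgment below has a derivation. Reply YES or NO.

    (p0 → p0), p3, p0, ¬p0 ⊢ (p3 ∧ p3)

Derivation (root first):
[¬L] (p0 → p0), p3, p0, ¬p0 ⊢ (p3 ∧ p3)
  [∧R] (p0 → p0), p3, p0 ⊢ p0, (p3 ∧ p3)
    [WR] p0, (p0 → p0) ⊢ p0, p3
      [→L] p0, (p0 → p0) ⊢ p0
        [Ax] p0 ⊢ p0
        [Ax] p0 ⊢ p0
    [Ax] p3 ⊢ p3

Result: YES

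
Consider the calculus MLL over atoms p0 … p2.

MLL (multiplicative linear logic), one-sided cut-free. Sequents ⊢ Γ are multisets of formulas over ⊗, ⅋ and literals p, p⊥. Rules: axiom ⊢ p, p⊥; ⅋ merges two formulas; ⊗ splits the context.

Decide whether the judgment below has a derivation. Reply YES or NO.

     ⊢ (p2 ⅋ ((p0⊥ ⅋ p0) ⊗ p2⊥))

Derivation trace:
[⅋]  ⊢ (p2 ⅋ ((p0⊥ ⅋ p0) ⊗ p2⊥))
  [⊗]  ⊢ p2, ((p0⊥ ⅋ p0) ⊗ p2⊥)
    [⅋]  ⊢ (p0⊥ ⅋ p0)
      [Ax]  ⊢ p0, p0⊥
    [Ax]  ⊢ p2, p2⊥

Result: YES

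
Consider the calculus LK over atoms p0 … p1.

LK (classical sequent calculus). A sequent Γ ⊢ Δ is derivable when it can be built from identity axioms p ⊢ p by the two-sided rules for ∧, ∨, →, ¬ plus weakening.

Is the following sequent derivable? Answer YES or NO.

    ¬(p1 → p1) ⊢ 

Proof tree:
[¬L] ¬(p1 → p1) ⊢ 
  [→R]  ⊢ (p1 → p1)
    [Ax] p1 ⊢ p1

Result: YES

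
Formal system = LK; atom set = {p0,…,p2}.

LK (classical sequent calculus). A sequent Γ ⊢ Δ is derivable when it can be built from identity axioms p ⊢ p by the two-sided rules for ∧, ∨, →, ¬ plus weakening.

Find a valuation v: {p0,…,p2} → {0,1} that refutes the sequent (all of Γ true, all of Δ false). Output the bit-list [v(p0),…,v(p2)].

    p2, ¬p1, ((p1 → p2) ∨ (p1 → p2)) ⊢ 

Truth-table refutation:
  v=000: Γ:[p2=F, ¬p1=T, ((p1 → p2) ∨ (p1 → p2))=T] Δ:[] refutes=False
  v=001: Γ:[p2=T, ¬p1=T, ((p1 → p2) ∨ (p1 → p2))=T] Δ:[] refutes=True  ← countermodel

Result: [0, 0, 1]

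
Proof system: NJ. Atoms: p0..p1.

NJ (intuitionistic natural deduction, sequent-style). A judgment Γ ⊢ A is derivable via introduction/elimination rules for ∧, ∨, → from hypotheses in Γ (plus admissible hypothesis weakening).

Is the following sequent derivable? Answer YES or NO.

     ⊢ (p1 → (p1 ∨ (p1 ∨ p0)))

Derivation (root first):
[→I]  ⊢ (p1 → (p1 ∨ (p1 ∨ p0)))
  [∨I₂] p1 ⊢ (p1 ∨ (p1 ∨ p0))
    [∨I₁] p1 ⊢ (p1 ∨ p0)
      [Ax] p1 ⊢ p1

Result: YES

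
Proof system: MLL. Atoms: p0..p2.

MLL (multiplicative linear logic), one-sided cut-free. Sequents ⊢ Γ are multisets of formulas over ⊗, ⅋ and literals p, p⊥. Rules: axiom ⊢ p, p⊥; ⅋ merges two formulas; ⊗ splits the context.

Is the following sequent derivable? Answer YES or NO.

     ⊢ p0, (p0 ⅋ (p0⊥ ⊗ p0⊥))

Proof tree:
[⅋]  ⊢ p0, (p0 ⅋ (p0⊥ ⊗ p0⊥))
  [⊗]  ⊢ p0, p0, (p0⊥ ⊗ p0⊥)
    [Ax]  ⊢ p0, p0⊥
    [Ax]  ⊢ p0, p0⊥

Result: YES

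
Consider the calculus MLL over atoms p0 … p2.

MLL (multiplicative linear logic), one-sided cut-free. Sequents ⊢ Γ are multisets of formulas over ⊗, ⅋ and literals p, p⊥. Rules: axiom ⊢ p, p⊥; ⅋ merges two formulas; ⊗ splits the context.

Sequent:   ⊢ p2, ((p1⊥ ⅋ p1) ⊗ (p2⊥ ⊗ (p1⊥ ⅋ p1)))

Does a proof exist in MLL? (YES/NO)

Proof tree:
[⊗]  ⊢ p2, ((p1⊥ ⅋ p1) ⊗ (p2⊥ ⊗ (p1⊥ ⅋ p1)))
  [⅋]  ⊢ (p1⊥ ⅋ p1)
    [Ax]  ⊢ p1, p1⊥
  [⊗]  ⊢ p2, (p2⊥ ⊗ (p1⊥ ⅋ p1))
    [Ax]  ⊢ p2, p2⊥
    [⅋]  ⊢ (p1⊥ ⅋ p1)
      [Ax]  ⊢ p1, p1⊥

Result: YES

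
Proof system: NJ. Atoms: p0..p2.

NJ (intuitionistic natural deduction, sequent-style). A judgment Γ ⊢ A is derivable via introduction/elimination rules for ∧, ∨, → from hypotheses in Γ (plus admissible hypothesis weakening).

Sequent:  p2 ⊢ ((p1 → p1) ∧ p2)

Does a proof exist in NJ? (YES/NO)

Proof tree:
[∧I] p2 ⊢ ((p1 → p1) ∧ p2)
  [→I]  ⊢ (p1 → p1)
    [Ax] p1 ⊢ p1
  [Ax] p2 ⊢ p2

Result: YES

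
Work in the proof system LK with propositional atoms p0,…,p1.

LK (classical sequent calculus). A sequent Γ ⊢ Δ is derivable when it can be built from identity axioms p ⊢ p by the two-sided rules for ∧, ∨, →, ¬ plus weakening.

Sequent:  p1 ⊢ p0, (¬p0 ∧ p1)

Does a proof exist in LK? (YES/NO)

Derivation trace:
[∧R] p1 ⊢ p0, (¬p0 ∧ p1)
  [¬R]  ⊢ p0, ¬p0
    [Ax] p0 ⊢ p0
  [Ax] p1 ⊢ p1

Result: YES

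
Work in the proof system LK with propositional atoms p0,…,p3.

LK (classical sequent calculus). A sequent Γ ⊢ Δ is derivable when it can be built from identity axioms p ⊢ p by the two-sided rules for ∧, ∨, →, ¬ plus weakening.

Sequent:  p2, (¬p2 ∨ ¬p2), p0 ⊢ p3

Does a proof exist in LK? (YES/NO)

Derivation trace:
[WL] p2, (¬p2 ∨ ¬p2), p0 ⊢ p3
  [∨L] p2, (¬p2 ∨ ¬p2) ⊢ p3
    [¬L] p2, ¬p2 ⊢ 
      [Ax] p2 ⊢ p2
    [WR] p2, ¬p2 ⊢ p3
      [¬L] p2, ¬p2 ⊢ 
        [Ax] p2 ⊢ p2

Result: YES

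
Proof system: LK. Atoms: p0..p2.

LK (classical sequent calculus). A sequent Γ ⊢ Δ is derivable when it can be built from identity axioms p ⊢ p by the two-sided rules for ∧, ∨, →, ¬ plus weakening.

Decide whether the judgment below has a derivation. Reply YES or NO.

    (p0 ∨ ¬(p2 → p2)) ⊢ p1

Search for a countermodel by truth-table:
  v=000: Γ:[(p0 ∨ ¬(p2 → p2))=F] Δ:[p1=F] refutes=False
  v=001: Γ:[(p0 ∨ ¬(p2 → p2))=F] Δ:[p1=F] refutes=False
  v=010: Γ:[(p0 ∨ ¬(p2 → p2))=F] Δ:[p1=T] refutes=False
  v=011: Γ:[(p0 ∨ ¬(p2 → p2))=F] Δ:[p1=T] refutes=False
  v=100: Γ:[(p0 ∨ ¬(p2 → p2))=T] Δ:[p1=F] refutes=True  ← countermodel

Result: NO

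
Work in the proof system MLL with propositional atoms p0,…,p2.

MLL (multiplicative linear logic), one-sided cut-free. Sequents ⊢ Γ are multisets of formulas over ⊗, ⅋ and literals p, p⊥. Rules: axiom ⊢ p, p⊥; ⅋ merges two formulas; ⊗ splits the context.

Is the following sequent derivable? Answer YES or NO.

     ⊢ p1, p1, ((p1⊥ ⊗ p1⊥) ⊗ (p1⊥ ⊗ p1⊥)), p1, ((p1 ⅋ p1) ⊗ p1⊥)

Derivation trace:
[⊗]  ⊢ p1, p1, ((p1⊥ ⊗ p1⊥) ⊗ (p1⊥ ⊗ p1⊥)), p1, ((p1 ⅋ p1) ⊗ p1⊥)
  [⅋]  ⊢ p1, p1, ((p1⊥ ⊗ p1⊥) ⊗ (p1⊥ ⊗ p1⊥)), (p1 ⅋ p1)
    [⊗]  ⊢ p1, p1, p1, p1, ((p1⊥ ⊗ p1⊥) ⊗ (p1⊥ ⊗ p1⊥))
      [⊗]  ⊢ p1, p1, (p1⊥ ⊗ p1⊥)
        [Ax]  ⊢ p1, p1⊥
        [Ax]  ⊢ p1, p1⊥
      [⊗]  ⊢ p1, p1, (p1⊥ ⊗ p1⊥)
        [Ax]  ⊢ p1, p1⊥
        [Ax]  ⊢ p1, p1⊥
  [Ax]  ⊢ p1, p1⊥

Result: YES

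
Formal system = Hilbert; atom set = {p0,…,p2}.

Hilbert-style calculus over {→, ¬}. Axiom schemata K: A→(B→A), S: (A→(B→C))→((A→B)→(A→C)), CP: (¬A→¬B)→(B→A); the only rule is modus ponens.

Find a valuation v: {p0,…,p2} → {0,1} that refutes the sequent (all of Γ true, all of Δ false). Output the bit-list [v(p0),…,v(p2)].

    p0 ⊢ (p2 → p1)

Truth-table refutation:
  v=000: Γ:[p0=F] Δ:[(p2 → p1)=T] refutes=False
  v=001: Γ:[p0=F] Δ:[(p2 → p1)=F] refutes=False
  v=010: Γ:[p0=F] Δ:[(p2 → p1)=T] refutes=False
  v=011: Γ:[p0=F] Δ:[(p2 → p1)=T] refutes=False
  v=100: Γ:[p0=T] Δ:[(p2 → p1)=T] refutes=False
  v=101: Γ:[p0=T] Δ:[(p2 → p1)=F] refutes=True  ← countermodel

Result: [1, 0, 1]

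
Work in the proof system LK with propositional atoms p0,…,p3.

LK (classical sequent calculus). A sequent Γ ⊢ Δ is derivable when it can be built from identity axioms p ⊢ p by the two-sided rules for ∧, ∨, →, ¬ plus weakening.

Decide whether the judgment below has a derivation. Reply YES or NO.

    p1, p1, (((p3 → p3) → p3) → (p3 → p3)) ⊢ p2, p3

Search for a countermodel by truth-table:
  v=0000: Γ:[p1=F, p1=F, (((p3 → p3) → p3) → (p3 → p3))=T] Δ:[p2=F, p3=F] refutes=False
  v=0001: Γ:[p1=F, p1=F, (((p3 → p3) → p3) → (p3 → p3))=T] Δ:[p2=F, p3=T] refutes=False
  v=0010: Γ:[p1=F, p1=F, (((p3 → p3) → p3) → (p3 → p3))=T] Δ:[p2=T, p3=F] refutes=False
  v=0011: Γ:[p1=F, p1=F, (((p3 → p3) → p3) → (p3 → p3))=T] Δ:[p2=T, p3=T] refutes=False
  v=0100: Γ:[p1=T, p1=T, (((p3 → p3) → p3) → (p3 → p3))=T] Δ:[p2=F, p3=F] refutes=True  ← countermodel

Result: NO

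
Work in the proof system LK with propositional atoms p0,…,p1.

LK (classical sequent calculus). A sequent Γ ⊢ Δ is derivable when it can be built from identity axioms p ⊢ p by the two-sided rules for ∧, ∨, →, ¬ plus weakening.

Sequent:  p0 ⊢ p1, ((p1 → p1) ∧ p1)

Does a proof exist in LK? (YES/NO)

Search for a countermodel by truth-table:
  v=00: Γ:[p0=F] Δ:[p1=F, ((p1 → p1) ∧ p1)=F] refutes=False
  v=01: Γ:[p0=F] Δ:[p1=T, ((p1 → p1) ∧ p1)=T] refutes=False
  v=10: Γ:[p0=T] Δ:[p1=F, ((p1 → p1) ∧ p1)=F] refutes=True  ← countermodel

Result: NO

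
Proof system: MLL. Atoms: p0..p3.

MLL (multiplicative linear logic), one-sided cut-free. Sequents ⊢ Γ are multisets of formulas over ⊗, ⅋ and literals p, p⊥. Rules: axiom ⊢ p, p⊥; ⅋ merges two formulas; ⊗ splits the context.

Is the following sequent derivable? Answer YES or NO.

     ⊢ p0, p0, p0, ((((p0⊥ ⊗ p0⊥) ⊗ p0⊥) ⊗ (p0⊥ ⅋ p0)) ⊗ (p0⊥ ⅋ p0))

Derivation (root first):
[⊗]  ⊢ p0, p0, p0, ((((p0⊥ ⊗ p0⊥) ⊗ p0⊥) ⊗ (p0⊥ ⅋ p0)) ⊗ (p0⊥ ⅋ p0))
  [⊗]  ⊢ p0, p0, p0, (((p0⊥ ⊗ p0⊥) ⊗ p0⊥) ⊗ (p0⊥ ⅋ p0))
    [⊗]  ⊢ p0, p0, p0, ((p0⊥ ⊗ p0⊥) ⊗ p0⊥)
      [⊗]  ⊢ p0, p0, (p0⊥ ⊗ p0⊥)
        [Ax]  ⊢ p0, p0⊥
        [Ax]  ⊢ p0, p0⊥
      [Ax]  ⊢ p0, p0⊥
    [⅋]  ⊢ (p0⊥ ⅋ p0)
      [Ax]  ⊢ p0, p0⊥
  [⅋]  ⊢ (p0⊥ ⅋ p0)
    [Ax]  ⊢ p0, p0⊥

Result: YES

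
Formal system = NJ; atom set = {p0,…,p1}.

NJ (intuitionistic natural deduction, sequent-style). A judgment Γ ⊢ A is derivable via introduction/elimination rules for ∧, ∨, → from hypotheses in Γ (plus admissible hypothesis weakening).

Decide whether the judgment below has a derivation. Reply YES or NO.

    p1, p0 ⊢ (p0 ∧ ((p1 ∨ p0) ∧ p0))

Proof tree:
[∧I] p1, p0 ⊢ (p0 ∧ ((p1 ∨ p0) ∧ p0))
  [Ax] p0 ⊢ p0
  [∧I] p1, p0 ⊢ ((p1 ∨ p0) ∧ p0)
    [∨I₁] p1, p1 ⊢ (p1 ∨ p0)
      [Wk] p1, p1 ⊢ p1
        [Ax] p1 ⊢ p1
    [Ax] p0 ⊢ p0

Result: YES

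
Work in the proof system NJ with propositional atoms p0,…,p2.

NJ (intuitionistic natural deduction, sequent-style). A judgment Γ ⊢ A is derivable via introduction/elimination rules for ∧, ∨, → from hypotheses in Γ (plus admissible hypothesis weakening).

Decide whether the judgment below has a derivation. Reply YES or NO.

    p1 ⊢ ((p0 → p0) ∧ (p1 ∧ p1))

Derivation (root first):
[∧I] p1 ⊢ ((p0 → p0) ∧ (p1 ∧ p1))
  [→I]  ⊢ (p0 → p0)
    [Ax] p0 ⊢ p0
  [∧I] p1 ⊢ (p1 ∧ p1)
    [Ax] p1 ⊢ p1
    [Ax] p1 ⊢ p1

Result: YES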